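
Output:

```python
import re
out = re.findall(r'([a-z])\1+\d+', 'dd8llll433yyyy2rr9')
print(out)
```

['d', 'l', 'y', 'r']

A backreference is literal: `\1` must see the identical characters the first group matched.
Matches: at [0:3] match 'dd8', group 1 = 'd'; at [3:10] match 'llll433', group 1 = 'l'; at [10:15] match 'yyyy2', group 1 = 'y'; at [15:18] match 'rr9', group 1 = 'r'.
With a single group, `findall` returns only what that group captured — 4 items.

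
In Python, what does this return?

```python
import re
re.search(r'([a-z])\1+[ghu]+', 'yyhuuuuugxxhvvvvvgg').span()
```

(0, 9)

`\1` is not a pattern — it's the concrete string captured by group 1, re-applied verbatim.
`re.search` tries every starting position until one works.
The match spans [0:9] → 'yyhuuuuug'.
Captured: group 1 = 'y'.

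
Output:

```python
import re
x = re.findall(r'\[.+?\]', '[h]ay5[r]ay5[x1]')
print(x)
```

Because the quantifier is non-greedy, it stops expanding at the earliest point where the rest of the pattern can succeed.
Scanning left to right: at [0:3] → '[h]'; at [6:9] → '[r]'; at [12:16] → '[x1]'.
`findall` yields the raw match text (3 of them) because the pattern has no groups.

['[h]', '[r]', '[x1]']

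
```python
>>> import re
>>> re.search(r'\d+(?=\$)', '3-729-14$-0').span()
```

(6, 8)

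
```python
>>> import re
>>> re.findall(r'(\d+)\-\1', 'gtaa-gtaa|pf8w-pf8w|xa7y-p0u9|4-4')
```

['4']

`\1` has to match the exact text group 1 already captured.
With a single group, `findall` returns only what that group captured — 1 item.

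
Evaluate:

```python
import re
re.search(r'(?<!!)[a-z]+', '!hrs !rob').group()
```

The negative lookahead/lookbehind blocks any match where the forbidden context is present.
Unlike `match`, `search` isn't anchored — it looks for the pattern anywhere in the string.
The match spans [2:4] → 'rs'.

'rs'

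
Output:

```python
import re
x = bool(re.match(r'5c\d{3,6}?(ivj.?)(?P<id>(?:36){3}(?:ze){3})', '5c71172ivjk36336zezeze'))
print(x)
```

False

Pattern: the literal '5c', then 3 to 6 of a digit (lazy); then the literal 'ivj', then optionally any character (captured); then the literal '36' repeated 3 times, then the literal 'ze' repeated 3 times (captured as 'id').
With `match`, the pattern is implicitly anchored at the beginning.
Here position 0 doesn't satisfy it, so the call returns None, and `bool(None)` is False.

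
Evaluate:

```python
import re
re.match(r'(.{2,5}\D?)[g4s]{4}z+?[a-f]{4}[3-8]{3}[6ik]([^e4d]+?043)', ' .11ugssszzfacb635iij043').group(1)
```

Pattern: 2 to 5 of any character, then optionally a non-digit (captured); then exactly 4 of one of [g4s], then one or more of the literal 'z' (lazy); then exactly 4 of a character in [a-f], then exactly 3 of a character in [3-8], then one of [6ik]; then one or more of any character except [e4d] (lazy), then the literal '043' (captured).
With `match`, the pattern is implicitly anchored at the beginning.
The match spans [0:24] → ' .11ugssszzfacb635iij043'.
Captured: group 1 = ' .11u', group 2 = 'ij043'.

' .11u'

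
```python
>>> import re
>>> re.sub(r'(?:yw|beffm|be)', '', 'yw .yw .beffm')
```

The regex engine tests alternatives in the order written; an earlier branch that matches wins even if a later one would match more.
Every occurrence is swapped for ''.

' . .'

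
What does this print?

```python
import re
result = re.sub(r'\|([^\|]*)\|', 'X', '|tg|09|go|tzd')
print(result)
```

X09Xtzd

Matches: at [0:4] → '|tg|'; at [6:10] → '|go|'.
Each match is replaced by 'X'.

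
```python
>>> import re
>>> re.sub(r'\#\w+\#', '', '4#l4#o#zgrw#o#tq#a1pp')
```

'4ooa1pp'

Matches: at [1:5] → '#l4#'; at [6:12] → '#zgrw#'; at [13:17] → '#tq#'.
Every occurrence is swapped for ''.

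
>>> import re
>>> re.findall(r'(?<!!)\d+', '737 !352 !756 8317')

['737', '52', '56', '8317']

A negative assertion filters positions out without eating any characters.
`findall` yields the raw match text (4 of them) because the pattern has no groups.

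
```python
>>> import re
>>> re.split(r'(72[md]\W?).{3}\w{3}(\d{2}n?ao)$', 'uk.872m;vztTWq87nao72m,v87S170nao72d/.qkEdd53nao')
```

Because the pattern has a capturing group, `split` also inserts each captured text between the pieces.

['uk.872m;vztTWq87nao72m,v87S170nao', '72d/', '53nao', '']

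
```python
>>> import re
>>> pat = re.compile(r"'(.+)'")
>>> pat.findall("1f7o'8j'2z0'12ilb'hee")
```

["8j'2z0'12ilb"]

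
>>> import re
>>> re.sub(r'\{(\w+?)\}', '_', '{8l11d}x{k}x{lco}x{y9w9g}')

'_x_x_x_'

Matches: at [0:7] → '{8l11d}'; at [8:11] → '{k}'; at [12:17] → '{lco}'; at [18:25] → '{y9w9g}'.
`sub` substitutes '_' at each match site.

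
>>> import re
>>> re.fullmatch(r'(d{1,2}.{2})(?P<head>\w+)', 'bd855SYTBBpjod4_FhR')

Pattern: 1 to 2 of a literal 'd', then exactly 2 of any character (captured); then one or more of a word character (captured as 'head').
`fullmatch` succeeds only if the pattern covers the string from start to end.
Here there's no way to consume every character, so the call returns None.

None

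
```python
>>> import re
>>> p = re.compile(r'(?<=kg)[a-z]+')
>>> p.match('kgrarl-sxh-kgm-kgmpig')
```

None

The lookaround is zero-width — it requires the adjacent text to match without consuming it, so the asserted text isn't part of the match.
`re.match` won't scan ahead — the pattern has to work from the very first character.
Here the string doesn't start with a match, so the call returns None.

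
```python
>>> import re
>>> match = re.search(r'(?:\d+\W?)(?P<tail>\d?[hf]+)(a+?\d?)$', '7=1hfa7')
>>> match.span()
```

The pattern matches one or more of a digit, then optionally a non-word character (non-capturing group); then optionally a digit, then one or more of one of [hf] (captured as 'tail'); then one or more of the literal 'a' (lazy), then optionally a digit (captured); then anchored at the end.
`re.search` scans for the first position where the pattern succeeds.
The match spans [0:7] → '7=1hfa7'.
Captured: group 1 = '1hf', group 2 = 'a7'.

(0, 7)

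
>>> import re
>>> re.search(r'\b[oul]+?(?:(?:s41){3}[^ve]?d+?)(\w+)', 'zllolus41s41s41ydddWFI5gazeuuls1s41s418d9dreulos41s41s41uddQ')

The pattern matches a word boundary (`\b`, zero-width); then one or more of one of [oul] (lazy); then the literal 's41' repeated 3 times, then optionally any character except [ve], then one or more of the literal 'd' (lazy) (non-capturing group); then one or more of a word character (captured).
Unlike `match`, `search` isn't anchored — it looks for the pattern anywhere in the string.
Here no position works, so the call returns None.

None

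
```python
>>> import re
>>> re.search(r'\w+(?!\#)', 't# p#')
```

None

`(?!…)`/`(?<!…)` only lets a position through if the neighbouring text does NOT match; no characters are consumed.
`search` walks the string left to right and returns the first match it finds.
Here the pattern never matches, so the call returns None.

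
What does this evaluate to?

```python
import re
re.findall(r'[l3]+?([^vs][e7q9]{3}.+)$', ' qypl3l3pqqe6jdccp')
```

This matches one or more of one of [l3] (lazy); then any character except [vs], then exactly 3 of one of [e7q9], then one or more of any character (captured); then anchored at the end.
Walking the string: at [4:18] match 'l3l3pqqe6jdccp', group 1 = 'pqqe6jdccp'.
`findall` collects group 1 from the one match (1 total).

['pqqe6jdccp']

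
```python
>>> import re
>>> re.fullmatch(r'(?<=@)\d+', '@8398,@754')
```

None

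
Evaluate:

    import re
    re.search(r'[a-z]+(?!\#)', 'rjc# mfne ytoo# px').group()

`(?!…)`/`(?<!…)` only lets a position through if the neighbouring text does NOT match; no characters are consumed.
The match spans [0:2] → 'rj'.

'rj'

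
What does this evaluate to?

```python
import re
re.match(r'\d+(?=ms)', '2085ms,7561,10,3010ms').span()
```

(0, 4)

The lookaround is zero-width — it requires the adjacent text to match without consuming it, so the asserted text isn't part of the match.
`match` is anchored at position 0; if the pattern doesn't fit there, it returns None.
The match spans [0:4] → '2085'.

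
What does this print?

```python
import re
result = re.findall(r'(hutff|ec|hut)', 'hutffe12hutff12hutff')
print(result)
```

Alternation tries branches left to right and keeps the first one that lets the overall match succeed at that position.
Scanning left to right: at [0:5] match 'hutff', group 1 = 'hutff'; at [8:13] match 'hutff', group 1 = 'hutff'; at [15:20] match 'hutff', group 1 = 'hutff'.
`findall` collects group 1 from each match (3 total).

['hutff', 'hutff', 'hutff']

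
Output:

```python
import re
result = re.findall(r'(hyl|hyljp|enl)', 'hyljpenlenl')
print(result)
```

['hyl', 'enl', 'enl']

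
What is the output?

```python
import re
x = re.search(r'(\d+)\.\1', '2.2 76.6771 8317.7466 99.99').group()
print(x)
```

The backreference `\1` re-matches whatever the first group consumed, character for character.
Unlike `match`, `search` isn't anchored — it looks for the pattern anywhere in the string.
The match spans [0:3] → '2.2'.
Captured: group 1 = '2'.

2.2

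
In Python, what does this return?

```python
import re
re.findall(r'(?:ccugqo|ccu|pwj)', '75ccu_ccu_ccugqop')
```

['ccu', 'ccu', 'ccugqo']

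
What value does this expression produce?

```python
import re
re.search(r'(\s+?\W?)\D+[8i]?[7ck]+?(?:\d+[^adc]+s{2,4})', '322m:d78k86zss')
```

None

The pattern matches one or more of whitespace (lazy), then optionally a non-word character (captured); then one or more of a non-digit, then optionally one of [8i], then one or more of one of [7ck] (lazy); then one or more of a digit, then one or more of any character except [adc], then 2 to 4 of the literal 's' (non-capturing group).
`re.search` scans for the first position where the pattern succeeds.
Here nothing in the string fits, so the call returns None.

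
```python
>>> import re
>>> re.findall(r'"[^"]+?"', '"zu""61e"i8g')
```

['"zu"', '"61e"']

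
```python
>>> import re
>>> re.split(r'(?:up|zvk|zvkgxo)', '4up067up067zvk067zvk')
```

The string is cut at each match, leaving 5 pieces.

['4', '067', '067', '067', '']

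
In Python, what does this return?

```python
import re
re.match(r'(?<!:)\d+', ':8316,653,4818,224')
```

`(?!…)`/`(?<!…)` only lets a position through if the neighbouring text does NOT match; no characters are consumed.
`re.match` only tries the pattern at the start of the string.
Here position 0 doesn't satisfy it, so the call returns None.

None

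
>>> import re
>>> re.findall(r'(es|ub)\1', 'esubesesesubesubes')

`\1` has to match the exact text group 1 already captured.
Because there's exactly one group, `findall` drops the full match and keeps group 1 from the one hit.

['es']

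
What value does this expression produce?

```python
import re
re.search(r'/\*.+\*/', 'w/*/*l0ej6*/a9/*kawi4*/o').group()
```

'/*/*l0ej6*/a9/*kawi4*/'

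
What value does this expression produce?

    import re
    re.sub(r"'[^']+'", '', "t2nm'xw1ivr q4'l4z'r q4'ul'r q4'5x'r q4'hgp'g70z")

`sub` substitutes '' at each match site.

"t2nml4zul5xhgp'g70z"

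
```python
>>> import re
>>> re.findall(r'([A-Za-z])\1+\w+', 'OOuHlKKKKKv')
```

`\1` has to match the exact text group 1 already captured.
Matches: at [0:11] match 'OOuHlKKKKKv', group 1 = 'O'.
With a single group, `findall` returns only what that group captured — 1 item.

['O']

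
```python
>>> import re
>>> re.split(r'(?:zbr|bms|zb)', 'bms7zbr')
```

['', '7', '']

`|` is ordered: at each position the engine commits to the first alternative that works.
Matches to split on: at [0:3] → 'bms'; at [4:7] → 'zbr'.
Splitting on the pattern gives 3 pieces.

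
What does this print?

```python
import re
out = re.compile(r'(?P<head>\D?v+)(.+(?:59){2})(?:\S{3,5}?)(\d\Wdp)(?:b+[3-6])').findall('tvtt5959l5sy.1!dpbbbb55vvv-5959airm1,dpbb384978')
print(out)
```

[('tv', 'tt5959l5sy.1!dpbbbb55vvv-5959', '1,dp')]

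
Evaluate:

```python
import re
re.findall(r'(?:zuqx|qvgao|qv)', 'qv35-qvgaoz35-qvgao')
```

Branches in `(...|...)` are attempted left-to-right; the first branch that allows the whole pattern to succeed is taken.
Walking the string: at [0:2] → 'qv'; at [5:10] → 'qvgao'; at [14:19] → 'qvgao'.
`findall` yields the raw match text (3 of them) because the pattern has no groups.

['qv', 'qvgao', 'qvgao']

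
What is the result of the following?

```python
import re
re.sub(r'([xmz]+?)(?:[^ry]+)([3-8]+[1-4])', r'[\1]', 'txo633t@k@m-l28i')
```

't[x]t@k@m-l28i'

The pattern matches one or more of one of [xmz] (lazy) (captured); then one or more of any character except [ry] (non-capturing group); then one or more of a character in [3-8], then a character in [1-4] (captured).
The replacement refers to a captured group, so each match is rewritten using its own captured text.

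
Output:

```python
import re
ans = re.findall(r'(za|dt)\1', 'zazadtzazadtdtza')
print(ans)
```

`\1` has to match the exact text group 1 already captured.
Walking the string: at [0:4] match 'zaza', group 1 = 'za'; at [6:10] match 'zaza', group 1 = 'za'; at [10:14] match 'dtdt', group 1 = 'dt'.
Because there's exactly one group, `findall` drops the full match and keeps group 1 from each hit.

['za', 'za', 'dt']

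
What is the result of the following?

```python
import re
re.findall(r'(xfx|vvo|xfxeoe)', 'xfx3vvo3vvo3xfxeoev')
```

The regex engine tests alternatives in the order written; an earlier branch that matches wins even if a later one would match more.
`findall` collects group 1 from each match (4 total).

['xfx', 'vvo', 'vvo', 'xfx']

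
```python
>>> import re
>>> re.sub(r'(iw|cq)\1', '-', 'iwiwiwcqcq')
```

'-iw-'

`\1` is not a pattern — it's the concrete string captured by group 1, re-applied verbatim.
Matches: at [0:4] → 'iwiw'; at [6:10] → 'cqcq'.
`sub` substitutes '-' at each match site.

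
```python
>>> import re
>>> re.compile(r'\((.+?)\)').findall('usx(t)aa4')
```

['t']

Walking the string: at [3:6] match '(t)', group 1 = 't'.
Because there's exactly one group, `findall` drops the full match and keeps group 1 from the one hit.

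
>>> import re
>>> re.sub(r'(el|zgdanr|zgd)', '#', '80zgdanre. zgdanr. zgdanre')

Alternation isn't longest-match — the leftmost alternative that fits at this position is chosen.
Matches: at [2:8] → 'zgdanr'; at [11:17] → 'zgdanr'; at [19:25] → 'zgdanr'.
`sub` substitutes '#' at each match site.

'80#e. #. #e'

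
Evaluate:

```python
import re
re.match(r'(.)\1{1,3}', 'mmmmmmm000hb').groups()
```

('m',)

The match spans [0:4] → 'mmmm'.
Captured: group 1 = 'm'.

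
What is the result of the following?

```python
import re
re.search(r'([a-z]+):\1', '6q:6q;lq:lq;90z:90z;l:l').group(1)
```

'lq'

The match spans [6:11] → 'lq:lq'.
Captured: group 1 = 'lq'.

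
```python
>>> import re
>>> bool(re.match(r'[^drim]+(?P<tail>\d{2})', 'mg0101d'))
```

False

`re.match` won't scan ahead — the pattern has to work from the very first character.
Here the pattern fails at index 0, so the call returns None, and `bool(None)` is False.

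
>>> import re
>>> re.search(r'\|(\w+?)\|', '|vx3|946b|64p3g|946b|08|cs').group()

The match spans [0:5] → '|vx3|'.

'|vx3|'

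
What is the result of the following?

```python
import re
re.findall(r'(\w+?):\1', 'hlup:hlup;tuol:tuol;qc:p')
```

`\1` has to match the exact text group 1 already captured.
Scanning left to right: at [0:9] match 'hlup:hlup', group 1 = 'hlup'; at [10:19] match 'tuol:tuol', group 1 = 'tuol'.
One capturing group, so `findall` returns just the captured substring from each match — 2 in all.

['hlup', 'tuol']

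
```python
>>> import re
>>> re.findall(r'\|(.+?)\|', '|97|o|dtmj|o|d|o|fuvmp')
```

Because there's exactly one group, `findall` drops the full match and keeps group 1 from each hit.

['97', 'dtmj', 'd']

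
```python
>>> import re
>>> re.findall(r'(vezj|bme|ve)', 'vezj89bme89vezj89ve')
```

Alternation isn't longest-match — the leftmost alternative that fits at this position is chosen.
Walking the string: at [0:4] match 'vezj', group 1 = 'vezj'; at [6:9] match 'bme', group 1 = 'bme'; at [11:15] match 'vezj', group 1 = 'vezj'; at [17:19] match 've', group 1 = 've'.
Because there's exactly one group, `findall` drops the full match and keeps group 1 from each hit.

['vezj', 'bme', 'vezj', 've']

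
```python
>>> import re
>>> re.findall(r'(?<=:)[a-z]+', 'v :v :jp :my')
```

['v', 'jp', 'my']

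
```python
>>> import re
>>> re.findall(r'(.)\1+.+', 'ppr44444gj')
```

['p']

After group 1 captures some text, `\1` only succeeds where that same text appears again.
One capturing group, so `findall` returns just the captured substring from the one match — 1 in all.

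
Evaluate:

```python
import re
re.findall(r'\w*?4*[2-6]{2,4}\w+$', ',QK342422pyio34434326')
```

['QK342422pyio34434326']

This matches zero or more of a word character (lazy), then zero or more of the literal '4'; then 2 to 4 of a character in [2-6], then one or more of a word character; then anchored at the end.
Walking the string: at [1:21] → 'QK342422pyio34434326'.
No capturing groups, so `findall` returns the 1 full match string.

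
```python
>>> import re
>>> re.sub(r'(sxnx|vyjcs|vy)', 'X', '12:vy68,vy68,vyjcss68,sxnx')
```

'12:X68,X68,Xs68,X'

`|` is ordered: at each position the engine commits to the first alternative that works.
Matches: at [3:5] → 'vy'; at [8:10] → 'vy'; at [13:18] → 'vyjcs'; at [22:26] → 'sxnx'.
Every occurrence is swapped for 'X'.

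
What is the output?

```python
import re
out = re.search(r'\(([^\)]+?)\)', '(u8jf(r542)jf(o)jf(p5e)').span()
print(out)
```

(0, 11)

Unlike `match`, `search` isn't anchored — it looks for the pattern anywhere in the string.
The match spans [0:11] → '(u8jf(r542)'.
Captured: group 1 = 'u8jf(r542'.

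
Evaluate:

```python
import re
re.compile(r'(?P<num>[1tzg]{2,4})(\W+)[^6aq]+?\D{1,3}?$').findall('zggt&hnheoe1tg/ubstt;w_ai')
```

Pattern: 2 to 4 of one of [1tzg] (captured as 'num'); then one or more of a non-word character (captured); then one or more of any character except [6aq] (lazy), then 1 to 3 of a non-digit (lazy); then anchored at the end.
2 groups means the one result is a tuple of 2 captured strings — 1 here.

[('zggt', '&')]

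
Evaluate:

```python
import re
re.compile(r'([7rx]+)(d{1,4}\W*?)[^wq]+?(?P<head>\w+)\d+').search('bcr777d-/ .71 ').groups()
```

('r777', 'd', '7')

The pattern matches one or more of one of [7rx] (captured); then 1 to 4 of the literal 'd', then zero or more of a non-word character (lazy) (captured); then one or more of any character except [wq] (lazy); then one or more of a word character (captured as 'head'); then one or more of a digit.
A `+?`/`*?`/`{m,n}?` starts at its minimum and grows only as far as needed for what follows to match.
`re.search` scans for the first position where the pattern succeeds.
The match spans [2:13] → 'r777d-/ .71'.
Captured: group 1 = 'r777', group 2 = 'd', group 3 = '7'.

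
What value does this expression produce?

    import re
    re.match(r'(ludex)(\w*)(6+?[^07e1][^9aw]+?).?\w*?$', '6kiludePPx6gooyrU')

None

This matches the literal 'lud', then the literal 'ex' (captured); then zero or more of a word character (captured); then one or more of the literal '6' (lazy), then any character except [07e1], then one or more of any character except [9aw] (lazy) (captured); then optionally any character, then zero or more of a word character (lazy); then anchored at the end.
`match` is anchored at position 0; if the pattern doesn't fit there, it returns None.
Here the pattern fails at index 0, so the call returns None.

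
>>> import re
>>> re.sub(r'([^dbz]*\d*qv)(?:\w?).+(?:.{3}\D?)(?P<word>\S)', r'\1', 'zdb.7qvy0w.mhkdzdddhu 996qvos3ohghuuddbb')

Pattern: zero or more of any character except [dbz], then zero or more of a digit, then the literal 'qv' (captured); then optionally a word character (non-capturing group); then one or more of any character; then exactly 3 of any character, then optionally a non-digit (non-capturing group); then a non-whitespace character (captured as 'word').
Matches: at [3:40] → '.7qvy0w.mhkdzdddhu 996qvos3ohghuuddbb'.
`\1` in the replacement pulls in group 1's text for each match.

'zdb.7qv'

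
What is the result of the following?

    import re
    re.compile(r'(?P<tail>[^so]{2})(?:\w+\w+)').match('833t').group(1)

The match spans [0:4] → '833t'.
Captured: group 1 = '83'.

'83'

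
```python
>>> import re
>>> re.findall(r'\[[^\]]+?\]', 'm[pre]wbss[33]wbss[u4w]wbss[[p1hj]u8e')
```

['[pre]', '[33]', '[u4w]', '[[p1hj]']

Walking the string: at [1:6] → '[pre]'; at [10:14] → '[33]'; at [18:23] → '[u4w]'; at [27:34] → '[[p1hj]'.
With no groups in the pattern, `findall` gives back each whole match — 4 here.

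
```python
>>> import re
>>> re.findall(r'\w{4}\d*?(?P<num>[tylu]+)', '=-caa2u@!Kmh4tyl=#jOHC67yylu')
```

This matches exactly 4 of a word character, then zero or more of a digit (lazy); then one or more of one of [tylu] (captured as 'num').
Walking the string: at [2:7] match 'caa2u', group 1 = 'u'; at [9:16] match 'Kmh4tyl', group 1 = 'tyl'; at [18:28] match 'jOHC67yylu', group 1 = 'yylu'.
`findall` collects group 1 from each match (3 total).

['u', 'tyl', 'yylu']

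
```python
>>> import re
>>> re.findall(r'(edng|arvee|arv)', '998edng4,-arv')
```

['edng', 'arv']

One capturing group, so `findall` returns just the captured substring from each match — 2 in all.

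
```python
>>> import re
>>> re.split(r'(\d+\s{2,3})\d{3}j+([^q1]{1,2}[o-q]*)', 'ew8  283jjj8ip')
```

['ew', '8  ', '8ip', '']

With a capturing group present, the delimiter's captured portion is kept in the result list.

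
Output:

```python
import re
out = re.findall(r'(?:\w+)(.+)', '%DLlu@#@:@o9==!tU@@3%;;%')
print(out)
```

`findall` collects group 1 from the one match (1 total).

['@#@:@o9==!tU@@3%;;%']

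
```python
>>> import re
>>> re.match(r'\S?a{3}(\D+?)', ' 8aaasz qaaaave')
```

None

`match` is anchored at position 0; if the pattern doesn't fit there, it returns None.
Here the string doesn't start with a match, so the call returns None.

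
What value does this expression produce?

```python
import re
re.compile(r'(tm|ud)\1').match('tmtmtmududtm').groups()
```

The match spans [0:4] → 'tmtm'.
Captured: group 1 = 'tm'.

('tm',)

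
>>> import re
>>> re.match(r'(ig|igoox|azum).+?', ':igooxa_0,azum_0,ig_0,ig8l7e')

None

`re.match` only tries the pattern at the start of the string.
Here the pattern fails at index 0, so the call returns None.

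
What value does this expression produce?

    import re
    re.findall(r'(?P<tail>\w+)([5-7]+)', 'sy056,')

This matches one or more of a word character (captured as 'tail'); then one or more of a character in [5-7] (captured).
Matches: at [0:5] match 'sy056', groups = ('sy05', '6').
2 groups means the one result is a tuple of 2 captured strings — 1 here.

[('sy05', '6')]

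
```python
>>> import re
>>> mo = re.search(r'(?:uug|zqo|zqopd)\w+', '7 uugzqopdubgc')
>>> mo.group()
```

'uugzqopdubgc'

`re.search` tries every starting position until one works.
The match spans [2:14] → 'uugzqopdubgc'.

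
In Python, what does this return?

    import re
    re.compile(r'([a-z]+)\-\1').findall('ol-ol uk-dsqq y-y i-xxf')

['ol', 'y']

`\1` has to match the exact text group 1 already captured.
Because there's exactly one group, `findall` drops the full match and keeps group 1 from each hit.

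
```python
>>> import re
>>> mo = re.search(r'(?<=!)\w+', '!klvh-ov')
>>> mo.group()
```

The positive lookaround only admits positions where the adjacent text matches; those characters stay outside the span.
The match spans [1:5] → 'klvh'.

'klvh'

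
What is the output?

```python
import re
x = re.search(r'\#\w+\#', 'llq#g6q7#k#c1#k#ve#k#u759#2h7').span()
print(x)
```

The match spans [3:9] → '#g6q7#'.

(3, 9)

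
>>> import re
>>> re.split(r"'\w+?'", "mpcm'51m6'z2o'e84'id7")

['mpcm', 'z2o', 'id7']

Splitting on the pattern gives 3 pieces.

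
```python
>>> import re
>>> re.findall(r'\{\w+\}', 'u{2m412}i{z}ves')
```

['{2m412}', '{z}']

Walking the string: at [1:8] → '{2m412}'; at [9:12] → '{z}'.
Since nothing is captured, `findall` lists the 2 matched substrings directly.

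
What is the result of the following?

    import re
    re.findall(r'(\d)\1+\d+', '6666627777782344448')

['6']

`\1` has to match the exact text group 1 already captured.
Scanning left to right: at [0:19] match '6666627777782344448', group 1 = '6'.
One capturing group, so `findall` returns just the captured substring from the one match — 1 in all.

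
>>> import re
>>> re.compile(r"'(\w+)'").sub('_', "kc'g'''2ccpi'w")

"kc_'_w"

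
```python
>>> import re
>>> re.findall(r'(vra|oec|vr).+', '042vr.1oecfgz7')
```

Walking the string: at [3:14] match 'vr.1oecfgz7', group 1 = 'vr'.
With a single group, `findall` returns only what that group captured — 1 item.

['vr']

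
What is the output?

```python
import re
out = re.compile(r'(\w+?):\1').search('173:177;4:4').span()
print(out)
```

(8, 11)

The backreference `\1` re-matches whatever the first group consumed, character for character.
The match spans [8:11] → '4:4'.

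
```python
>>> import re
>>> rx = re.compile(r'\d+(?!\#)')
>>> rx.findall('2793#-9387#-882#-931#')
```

['279', '938', '88', '93']

A negative assertion filters positions out without eating any characters.
With no groups in the pattern, `findall` gives back each whole match — 4 here.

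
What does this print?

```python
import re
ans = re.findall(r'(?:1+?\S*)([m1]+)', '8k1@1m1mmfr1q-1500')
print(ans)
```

['1']

This matches one or more of a literal '1' (lazy), then zero or more of a non-whitespace character (non-capturing group); then one or more of one of [m1] (captured).
`findall` collects group 1 from the one match (1 total).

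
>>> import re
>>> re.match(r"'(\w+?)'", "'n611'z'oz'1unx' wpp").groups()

`re.match` won't scan ahead — the pattern has to work from the very first character.
The match spans [0:6] → "'n611'".
Captured: group 1 = 'n611'.

('n611',)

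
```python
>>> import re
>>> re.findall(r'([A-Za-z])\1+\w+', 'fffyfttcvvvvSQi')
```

`\1` has to match the exact text group 1 already captured.
Because there's exactly one group, `findall` drops the full match and keeps group 1 from the one hit.

['f']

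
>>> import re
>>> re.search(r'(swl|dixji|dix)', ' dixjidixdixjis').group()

'dixji'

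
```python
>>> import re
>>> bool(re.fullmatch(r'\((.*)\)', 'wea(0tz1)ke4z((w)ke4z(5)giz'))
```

False

`re.fullmatch` is like wrapping the pattern in `^…$` (in single-line mode).
Here the string isn't matched end-to-end, so the call returns None, and `bool(None)` is False.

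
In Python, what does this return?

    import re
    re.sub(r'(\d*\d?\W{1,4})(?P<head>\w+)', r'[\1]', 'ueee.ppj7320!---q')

The replacement refers to a captured group, so each match is rewritten using its own captured text.

'ueee[.][!---]'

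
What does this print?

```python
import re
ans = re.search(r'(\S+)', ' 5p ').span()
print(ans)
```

Pattern: one or more of a non-whitespace character (captured).
`search` walks the string left to right and returns the first match it finds.
The match spans [1:3] → '5p'.
Captured: group 1 = '5p'.

(1, 3)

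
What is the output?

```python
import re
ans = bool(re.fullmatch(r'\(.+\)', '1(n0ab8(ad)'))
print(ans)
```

`fullmatch` succeeds only if the pattern covers the string from start to end.
Here the pattern can't cover the whole string, so the call returns None, and `bool(None)` is False.

False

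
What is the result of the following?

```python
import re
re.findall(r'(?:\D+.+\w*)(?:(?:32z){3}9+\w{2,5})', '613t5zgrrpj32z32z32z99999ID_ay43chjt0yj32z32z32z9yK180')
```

This matches one or more of a non-digit, then one or more of any character, then zero or more of a word character (non-capturing group); then the literal '32z' repeated 3 times, then one or more of the literal '9', then 2 to 5 of a word character (non-capturing group).
Matches: at [3:54] → 't5zgrrpj32z32z32z99999ID_ay43chjt0yj32z32z32z9yK180'.
No capturing groups, so `findall` returns the 1 full match string.

['t5zgrrpj32z32z32z99999ID_ay43chjt0yj32z32z32z9yK180']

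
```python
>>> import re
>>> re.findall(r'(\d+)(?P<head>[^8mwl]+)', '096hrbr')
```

Multiple groups make `findall` return tuples — one 2-tuple for the one match.

[('096', 'hrbr')]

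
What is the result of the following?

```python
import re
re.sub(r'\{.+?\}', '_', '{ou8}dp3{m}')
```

'_dp3_'

With the lazy modifier that quantifier settles for the fewest repetitions that let the rest of the pattern succeed (the atoms after it are unaffected and can still be greedy).
Matches: at [0:5] → '{ou8}'; at [8:11] → '{m}'.
Each match is replaced by '_'.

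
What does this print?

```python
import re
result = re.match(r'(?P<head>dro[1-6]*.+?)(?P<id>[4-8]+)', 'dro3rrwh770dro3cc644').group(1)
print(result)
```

dro3rrwh

This matches the literal 'dro', then zero or more of a character in [1-6], then one or more of any character (lazy) (captured as 'head'); then one or more of a character in [4-8] (captured as 'id').
The `?` after the quantifier makes it lazy — it takes as little as possible before letting the rest of the pattern try.
With `match`, the pattern is implicitly anchored at the beginning.
The match spans [0:10] → 'dro3rrwh77'.
Captured: group 1 = 'dro3rrwh', group 2 = '77'.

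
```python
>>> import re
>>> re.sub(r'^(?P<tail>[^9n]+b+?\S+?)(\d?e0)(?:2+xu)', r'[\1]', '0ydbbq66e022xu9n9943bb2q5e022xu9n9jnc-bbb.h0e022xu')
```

'[0ydbbq6]9n9943bb2q5e022xu9n9jnc-bbb.h0e022xu'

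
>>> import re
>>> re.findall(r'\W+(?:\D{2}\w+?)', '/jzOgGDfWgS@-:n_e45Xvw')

Pattern: one or more of a non-word character; then exactly 2 of a non-digit, then one or more of a word character (lazy) (non-capturing group).
Lazy quantifiers expand one character at a time until the remainder of the pattern can match.
Scanning left to right: at [0:4] → '/jzO'; at [11:17] → '@-:n_e'.
`findall` yields the raw match text (2 of them) because the pattern has no groups.

['/jzO', '@-:n_e']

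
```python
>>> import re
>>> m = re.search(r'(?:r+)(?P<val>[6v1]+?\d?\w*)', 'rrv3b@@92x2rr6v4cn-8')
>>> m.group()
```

This matches one or more of a literal 'r' (non-capturing group); then one or more of one of [6v1] (lazy), then optionally a digit, then zero or more of a word character (captured as 'val').
The match spans [0:5] → 'rrv3b'.

'rrv3b'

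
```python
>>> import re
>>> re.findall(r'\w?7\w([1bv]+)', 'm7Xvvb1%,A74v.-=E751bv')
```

['vvb1', 'v', '1bv']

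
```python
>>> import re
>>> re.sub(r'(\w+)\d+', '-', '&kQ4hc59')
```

Pattern: one or more of a word character (captured); then one or more of a digit.
Matches: at [1:8] → 'kQ4hc59'.
Each match is replaced by '-'.

'&-'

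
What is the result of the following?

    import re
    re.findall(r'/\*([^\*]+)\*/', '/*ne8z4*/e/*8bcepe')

['ne8z4']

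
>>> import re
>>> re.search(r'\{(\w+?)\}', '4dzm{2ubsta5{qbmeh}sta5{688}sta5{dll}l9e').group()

The match spans [12:19] → '{qbmeh}'.

'{qbmeh}'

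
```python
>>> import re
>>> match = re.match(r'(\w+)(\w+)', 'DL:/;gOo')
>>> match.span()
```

(0, 2)

`re.match` won't scan ahead — the pattern has to work from the very first character.
The match spans [0:2] → 'DL'.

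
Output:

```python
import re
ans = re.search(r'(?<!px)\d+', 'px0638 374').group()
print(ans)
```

The negative lookahead/lookbehind blocks any match where the forbidden context is present.
`re.search` tries every starting position until one works.
The match spans [3:6] → '638'.

638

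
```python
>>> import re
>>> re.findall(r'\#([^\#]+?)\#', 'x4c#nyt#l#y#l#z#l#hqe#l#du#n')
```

['nyt', 'y', 'z', 'hqe', 'du']

Matches: at [3:8] match '#nyt#', group 1 = 'nyt'; at [9:12] match '#y#', group 1 = 'y'; at [13:16] match '#z#', group 1 = 'z'; at [17:22] match '#hqe#', group 1 = 'hqe'; at [23:27] match '#du#', group 1 = 'du'.
Because there's exactly one group, `findall` drops the full match and keeps group 1 from each hit.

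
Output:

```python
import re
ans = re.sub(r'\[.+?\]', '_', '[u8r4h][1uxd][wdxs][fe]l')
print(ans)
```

____l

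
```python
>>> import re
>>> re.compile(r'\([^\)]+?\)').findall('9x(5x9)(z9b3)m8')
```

['(5x9)', '(z9b3)']

With no groups in the pattern, `findall` gives back each whole match — 2 here.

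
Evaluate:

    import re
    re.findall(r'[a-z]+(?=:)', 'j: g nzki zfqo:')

The positive lookaround only admits positions where the adjacent text matches; those characters stay outside the span.
`findall` yields the raw match text (2 of them) because the pattern has no groups.

['j', 'zfqo']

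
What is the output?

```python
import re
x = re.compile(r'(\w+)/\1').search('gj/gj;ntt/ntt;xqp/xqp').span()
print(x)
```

After group 1 captures some text, `\1` only succeeds where that same text appears again.
The match spans [0:5] → 'gj/gj'.

(0, 5)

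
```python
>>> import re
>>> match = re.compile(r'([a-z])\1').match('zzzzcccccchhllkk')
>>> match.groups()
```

('z',)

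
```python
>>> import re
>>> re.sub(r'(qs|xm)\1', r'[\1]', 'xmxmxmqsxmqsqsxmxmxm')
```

'[xm]xmqsxm[qs][xm]xm'

`\1` has to match the exact text group 1 already captured.
Matches: at [0:4] → 'xmxm'; at [10:14] → 'qsqs'; at [14:18] → 'xmxm'.
`\1` in the replacement pulls in group 1's text for each match.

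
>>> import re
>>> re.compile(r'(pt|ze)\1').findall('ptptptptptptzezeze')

['pt', 'pt', 'pt', 'ze']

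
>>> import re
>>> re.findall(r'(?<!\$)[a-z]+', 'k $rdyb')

['k', 'dyb']

The negative lookaround is zero-width — it rules out positions where the adjacent text would match, without consuming anything.
Matches: at [0:1] → 'k'; at [4:7] → 'dyb'.
Since nothing is captured, `findall` lists the 2 matched substrings directly.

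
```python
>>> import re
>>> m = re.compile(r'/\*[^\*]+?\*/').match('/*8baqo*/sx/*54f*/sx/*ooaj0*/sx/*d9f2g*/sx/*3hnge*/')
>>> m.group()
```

`re.match` won't scan ahead — the pattern has to work from the very first character.
The match spans [0:9] → '/*8baqo*/'.

'/*8baqo*/'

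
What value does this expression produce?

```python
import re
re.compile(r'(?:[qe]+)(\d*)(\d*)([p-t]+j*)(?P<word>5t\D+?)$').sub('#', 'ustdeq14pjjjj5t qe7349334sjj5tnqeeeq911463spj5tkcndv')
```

'ustdeq14pjjjj5t qe7349334sjj5tn#'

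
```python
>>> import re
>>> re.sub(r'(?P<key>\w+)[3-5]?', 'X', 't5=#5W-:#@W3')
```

The pattern matches one or more of a word character (captured as 'key'); then optionally a character in [3-5].
Matches: at [0:2] → 't5'; at [4:6] → '5W'; at [10:12] → 'W3'.
Each match is replaced by 'X'.

'X=#X-:#@X'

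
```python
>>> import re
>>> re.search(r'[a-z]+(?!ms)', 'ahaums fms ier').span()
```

(0, 6)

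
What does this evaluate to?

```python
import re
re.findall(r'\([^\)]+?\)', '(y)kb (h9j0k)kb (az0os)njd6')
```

`findall` yields the raw match text (3 of them) because the pattern has no groups.

['(y)', '(h9j0k)', '(az0os)']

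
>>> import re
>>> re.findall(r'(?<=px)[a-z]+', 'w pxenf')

['enf']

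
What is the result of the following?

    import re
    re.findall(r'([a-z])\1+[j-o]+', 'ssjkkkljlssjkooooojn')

['s', 's']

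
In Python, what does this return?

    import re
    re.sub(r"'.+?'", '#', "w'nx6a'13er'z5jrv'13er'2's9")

Matches: at [1:7] → "'nx6a'"; at [11:18] → "'z5jrv'"; at [22:25] → "'2'".
Every occurrence is swapped for '#'.

'w#13er#13er#s9'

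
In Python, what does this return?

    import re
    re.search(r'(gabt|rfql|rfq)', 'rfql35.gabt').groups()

('rfql',)

The match spans [0:4] → 'rfql'.
Captured: group 1 = 'rfql'.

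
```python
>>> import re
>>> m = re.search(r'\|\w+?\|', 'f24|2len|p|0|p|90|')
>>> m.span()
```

(3, 9)

`re.search` scans for the first position where the pattern succeeds.
The match spans [3:9] → '|2len|'.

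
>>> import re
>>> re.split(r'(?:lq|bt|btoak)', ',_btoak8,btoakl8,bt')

`|` is ordered: at each position the engine commits to the first alternative that works.
Matches to split on: at [2:4] → 'bt'; at [9:11] → 'bt'; at [17:19] → 'bt'.
`split` removes every match and returns the 4 fragments in between.

[',_', 'oak8,', 'oakl8,', '']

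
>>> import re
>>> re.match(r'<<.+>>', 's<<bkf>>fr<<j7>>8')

`re.match` won't scan ahead — the pattern has to work from the very first character.
Here position 0 doesn't satisfy it, so the call returns None.

None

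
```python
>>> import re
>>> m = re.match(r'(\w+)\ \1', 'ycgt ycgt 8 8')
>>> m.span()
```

The backreference `\1` re-matches whatever the first group consumed, character for character.
`match` is anchored at position 0; if the pattern doesn't fit there, it returns None.
The match spans [0:9] → 'ycgt ycgt'.
Captured: group 1 = 'ycgt'.

(0, 9)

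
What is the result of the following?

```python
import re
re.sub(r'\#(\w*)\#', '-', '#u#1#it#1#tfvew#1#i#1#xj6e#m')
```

Each match is replaced by '-'.

'-1-1-1-1-m'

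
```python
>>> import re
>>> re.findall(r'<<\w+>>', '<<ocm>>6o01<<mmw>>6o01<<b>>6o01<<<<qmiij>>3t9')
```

`findall` yields the raw match text (4 of them) because the pattern has no groups.

['<<ocm>>', '<<mmw>>', '<<b>>', '<<qmiij>>']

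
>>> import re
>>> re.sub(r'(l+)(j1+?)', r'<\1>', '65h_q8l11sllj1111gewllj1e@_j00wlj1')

This matches one or more of a literal 'l' (captured); then the literal 'j', then one or more of a literal '1' (lazy) (captured).
A non-greedy quantifier consumes as few characters as it can — just enough that the remainder of the pattern still matches from where it stops; whatever follows it matches normally.
Matches: at [10:14] → 'llj1'; at [20:24] → 'llj1'; at [31:34] → 'lj1'.
Each match is replaced using the text its own group 1 captured.

'65h_q8l11s<ll>111gew<ll>e@_j00w<l>'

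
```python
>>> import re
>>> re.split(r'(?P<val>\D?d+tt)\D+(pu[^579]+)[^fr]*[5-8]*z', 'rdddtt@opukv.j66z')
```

This matches optionally a non-digit, then one or more of the literal 'd', then the literal 'tt' (captured as 'val'); then one or more of a non-digit; then the literal 'pu', then one or more of any character except [579] (captured); then zero or more of any character except [fr], then zero or more of a character in [5-8], then the literal 'z'.
Matches to split on: at [0:17] → 'rdddtt@opukv.j66z'.
Because the pattern has a capturing group, `split` also inserts each captured text between the pieces.

['', 'rdddtt', 'pukv.j66', '']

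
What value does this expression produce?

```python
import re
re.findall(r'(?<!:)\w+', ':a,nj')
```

Because the assertion is negative and zero-width, positions next to the forbidden text are skipped.
Walking the string: at [3:5] → 'nj'.
With no groups in the pattern, `findall` gives back each whole match — 1 here.

['nj']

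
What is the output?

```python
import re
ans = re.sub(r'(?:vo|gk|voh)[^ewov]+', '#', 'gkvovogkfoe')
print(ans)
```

Matches: at [4:9] → 'vogkf'.
`sub` substitutes '#' at each match site.

gkvo#oe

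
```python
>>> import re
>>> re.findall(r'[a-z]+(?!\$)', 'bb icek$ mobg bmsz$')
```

A negative assertion filters positions out without eating any characters.
Walking the string: at [0:2] → 'bb'; at [3:6] → 'ice'; at [9:13] → 'mobg'; at [14:17] → 'bms'.
No capturing groups, so `findall` returns the 4 full match strings.

['bb', 'ice', 'mobg', 'bms']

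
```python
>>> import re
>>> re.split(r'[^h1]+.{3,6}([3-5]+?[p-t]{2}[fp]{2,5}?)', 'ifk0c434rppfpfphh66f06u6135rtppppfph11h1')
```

['', '4rppf', 'pfphh', '5rtpp', 'ppfph11h1']

Pattern: one or more of any character except [h1], then 3 to 6 of any character; then one or more of a character in [3-5] (lazy), then exactly 2 of a character in [p-t], then 2 to 5 of one of [fp] (lazy) (captured).
Matches to split on: at [0:12] → 'ifk0c434rppf'; at [17:31] → '66f06u6135rtpp'.
The group in the pattern means `split` returns the separators' captures alongside the pieces.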